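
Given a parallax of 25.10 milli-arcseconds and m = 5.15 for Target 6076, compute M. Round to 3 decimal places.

d = 1/p = 1/0.02510″ = 39.841 pc.
m − M = 5 log₁₀(39.841) − 5 = 8.0017 − 5 = 3.0017.
M = m − (m − M) = 5.15 − 3.0017 = 2.148.

M = 2.148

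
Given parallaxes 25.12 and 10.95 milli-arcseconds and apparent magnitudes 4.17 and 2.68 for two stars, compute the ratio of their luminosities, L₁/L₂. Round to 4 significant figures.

d₁ = 1/p₁ = 1/0.02512″ = 39.809 pc; d₂ = 1/p₂ = 1/0.01095″ = 91.324 pc.
M₁ = m₁ − 5 log₁₀ d₁ + 5 = 4.17 − 7.9999 + 5 = 1.1701.
M₂ = 2.68 − 9.8029 + 5 = -2.1229.
L₁/L₂ = 10^(0.4(M₂ − M₁)) = 10^(0.4 × (-3.2930)) = 10^(-1.31720) = 0.048173.

L₁/L₂ = 0.04817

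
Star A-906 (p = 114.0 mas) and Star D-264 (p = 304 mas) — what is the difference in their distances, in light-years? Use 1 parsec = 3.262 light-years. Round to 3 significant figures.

17.9 ly

d_A = 1/0.1140″ = 8.7719 pc; d_B = 1/0.3040″ = 3.2895 pc.
|d_B − d_A| = |3.2895 − 8.7719| = 5.4824 pc = 5.4824 × 3.262 ly = 17.884 ly.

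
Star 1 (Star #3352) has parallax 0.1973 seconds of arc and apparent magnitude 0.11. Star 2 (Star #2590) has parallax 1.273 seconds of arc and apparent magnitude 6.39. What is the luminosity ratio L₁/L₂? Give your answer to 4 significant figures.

d₁ = 1/p₁ = 1/0.1973″ = 5.0684 pc; d₂ = 1/p₂ = 1/1.273″ = 0.78555 pc.
M₁ = m₁ − 5 log₁₀ d₁ + 5 = 0.11 − 3.5244 + 5 = 1.5856.
M₂ = 6.39 − (-0.5241) + 5 = 11.9141.
L₁/L₂ = 10^(0.4(M₂ − M₁)) = 10^(0.4 × 10.3285) = 10^4.13140 = 13533.

L₁/L₂ = 13530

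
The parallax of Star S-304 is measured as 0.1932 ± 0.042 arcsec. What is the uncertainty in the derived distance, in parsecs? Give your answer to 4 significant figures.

1.125 pc

d = 1/p, so σ_d = σ_p / p².
σ_d = 0.0420 / (0.1932)² = 0.0420 / 0.037326 = 1.1252 pc.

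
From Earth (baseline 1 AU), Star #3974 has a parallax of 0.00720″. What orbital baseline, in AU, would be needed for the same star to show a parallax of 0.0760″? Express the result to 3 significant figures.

Parallax scales linearly with baseline: p ∝ B, so B = p_target / p_Earth × 1 AU.
B = 0.0760 / 0.00720 = 10.556 AU.

10.6 AU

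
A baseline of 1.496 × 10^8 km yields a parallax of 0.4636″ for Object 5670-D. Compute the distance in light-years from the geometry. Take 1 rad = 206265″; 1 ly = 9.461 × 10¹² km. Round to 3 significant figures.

θ = 0.4636″ = 0.4636/206265 = 2.2476 × 10^-6 rad.
d = B/θ = (1.496 × 10^8) / (2.2476 × 10^-6) = 6.6560 × 10^13 km = (6.6560 × 10^13) / (9.461 × 10^12) ly = 7.0352 ly.

7.04 ly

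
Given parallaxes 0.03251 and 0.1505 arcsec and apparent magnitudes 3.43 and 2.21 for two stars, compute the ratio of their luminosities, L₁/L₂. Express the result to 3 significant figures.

L₁/L₂ = 6.97

d₁ = 1/p₁ = 1/0.03251″ = 30.76 pc; d₂ = 1/p₂ = 1/0.1505″ = 6.6445 pc.
M₁ = m₁ − 5 log₁₀ d₁ + 5 = 3.43 − 7.4399 + 5 = 0.9901.
M₂ = 2.21 − 4.1123 + 5 = 3.0977.
L₁/L₂ = 10^(0.4(M₂ − M₁)) = 10^(0.4 × 2.1076) = 10^0.84304 = 6.9669.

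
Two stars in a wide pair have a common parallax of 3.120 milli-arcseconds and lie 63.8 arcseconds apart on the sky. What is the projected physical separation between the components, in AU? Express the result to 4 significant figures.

20450 AU

d = 1/p = 1/0.003120″ = 320.51 pc.
At distance d (pc), an angle of θ arcsec spans θ·d AU: s = 63.8 × 320.51 = 20449 AU.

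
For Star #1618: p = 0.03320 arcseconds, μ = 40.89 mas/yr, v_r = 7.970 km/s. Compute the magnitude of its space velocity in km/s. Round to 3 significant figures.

d = 1/p = 1/0.03320″ = 30.12 pc.
μ = 40.89 mas/yr = 0.04089 ″/yr.
v_t = 4.740 μ d = 4.740 × 0.04089 × 30.12 = 5.8378 km/s.
v = √(v_r² + v_t²) = √(7.970² + 5.8378²) = √97.6008 = 9.8793 km/s.

9.88 km/s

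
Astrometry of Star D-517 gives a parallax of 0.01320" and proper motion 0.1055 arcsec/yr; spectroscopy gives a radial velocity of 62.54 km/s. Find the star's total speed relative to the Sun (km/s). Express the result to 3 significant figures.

d = 1/p = 1/0.01320″ = 75.758 pc.
v_t = 4.740 μ d = 4.740 × 0.1055 × 75.758 = 37.884 km/s.
v = √(v_r² + v_t²) = √(62.54² + 37.884²) = √5346.45 = 73.119 km/s.

73.1 km/s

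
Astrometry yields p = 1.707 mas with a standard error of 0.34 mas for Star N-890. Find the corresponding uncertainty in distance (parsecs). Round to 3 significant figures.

d = 1/p, so σ_d = σ_p / p².
σ_d = 0.000340 / (0.001707)² = 0.000340 / 0.0000029138 = 116.69 pc.

117 pc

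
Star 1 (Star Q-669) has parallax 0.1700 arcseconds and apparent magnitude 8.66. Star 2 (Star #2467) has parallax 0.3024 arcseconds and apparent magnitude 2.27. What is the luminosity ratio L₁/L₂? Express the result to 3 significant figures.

L₁/L₂ = 0.00880

d₁ = 1/p₁ = 1/0.1700″ = 5.8824 pc; d₂ = 1/p₂ = 1/0.3024″ = 3.3069 pc.
M₁ = m₁ − 5 log₁₀ d₁ + 5 = 8.66 − 3.8478 + 5 = 9.8122.
M₂ = 2.27 − 2.5971 + 5 = 4.6729.
L₁/L₂ = 10^(0.4(M₂ − M₁)) = 10^(0.4 × (-5.1393)) = 10^(-2.05572) = 0.0087959.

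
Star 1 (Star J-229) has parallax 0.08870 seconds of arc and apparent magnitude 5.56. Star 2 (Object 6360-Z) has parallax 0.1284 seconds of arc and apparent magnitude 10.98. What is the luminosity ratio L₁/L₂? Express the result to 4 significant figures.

d₁ = 1/p₁ = 1/0.08870″ = 11.274 pc; d₂ = 1/p₂ = 1/0.1284″ = 7.7882 pc.
M₁ = m₁ − 5 log₁₀ d₁ + 5 = 5.56 − 5.2604 + 5 = 5.2996.
M₂ = 10.98 − 4.4572 + 5 = 11.5228.
L₁/L₂ = 10^(0.4(M₂ − M₁)) = 10^(0.4 × 6.2232) = 10^2.48928 = 308.52.

L₁/L₂ = 308.5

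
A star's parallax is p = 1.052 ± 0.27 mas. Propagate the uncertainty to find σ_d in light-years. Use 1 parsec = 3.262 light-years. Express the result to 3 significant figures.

796 ly

d = 1/p, so σ_d = σ_p / p².
σ_d = 0.000270 / (0.001052)² = 0.000270 / 0.0000011067 = 243.97 pc = 243.97 × 3.262 ly = 795.83 ly.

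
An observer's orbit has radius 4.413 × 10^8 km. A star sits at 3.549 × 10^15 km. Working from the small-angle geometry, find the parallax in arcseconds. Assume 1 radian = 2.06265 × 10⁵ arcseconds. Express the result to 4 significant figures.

0.02565 arcsec

θ ≈ B/d = (4.413 × 10^8) / (3.549 × 10^15) = 1.2434 × 10^-7 rad.
In arcseconds: 1.2434 × 10^-7 × 206265 = 0.025647″.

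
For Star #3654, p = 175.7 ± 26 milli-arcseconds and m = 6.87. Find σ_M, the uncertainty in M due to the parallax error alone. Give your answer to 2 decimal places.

σ_M = 0.32 mag

M = m − 5 log₁₀ d + 5 = m + 5 log₁₀ p + 5, so ∂M/∂p = 5/(p ln 10).
σ_M = (5/ln 10) · (σ_p/p) = 2.1715 × 26/175.7 = 2.1715 × 0.14798 = 0.32134.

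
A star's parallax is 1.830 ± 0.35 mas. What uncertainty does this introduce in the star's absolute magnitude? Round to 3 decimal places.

M = m − 5 log₁₀ d + 5 = m + 5 log₁₀ p + 5, so ∂M/∂p = 5/(p ln 10).
σ_M = (5/ln 10) · (σ_p/p) = 2.1715 × 0.35/1.830 = 2.1715 × 0.19126 = 0.41532.

σ_M = 0.415 mag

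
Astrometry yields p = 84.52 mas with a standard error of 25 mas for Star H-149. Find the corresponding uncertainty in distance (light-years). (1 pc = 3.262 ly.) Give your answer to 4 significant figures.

11.42 ly

d = 1/p, so σ_d = σ_p / p².
σ_d = 0.0250 / (0.08452)² = 0.0250 / 0.0071436 = 3.4996 pc = 3.4996 × 3.262 ly = 11.416 ly.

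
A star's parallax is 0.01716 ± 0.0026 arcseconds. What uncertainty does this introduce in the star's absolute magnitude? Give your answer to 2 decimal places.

M = m − 5 log₁₀ d + 5 = m + 5 log₁₀ p + 5, so ∂M/∂p = 5/(p ln 10).
σ_M = (5/ln 10) · (σ_p/p) = 2.1715 × 0.0026/0.01716 = 2.1715 × 0.15152 = 0.32903.

σ_M = 0.33 mag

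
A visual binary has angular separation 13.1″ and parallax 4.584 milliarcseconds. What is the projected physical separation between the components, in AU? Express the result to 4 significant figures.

d = 1/p = 1/0.004584″ = 218.15 pc.
At distance d (pc), an angle of θ arcsec spans θ·d AU: s = 13.1 × 218.15 = 2857.8 AU.

2858 AU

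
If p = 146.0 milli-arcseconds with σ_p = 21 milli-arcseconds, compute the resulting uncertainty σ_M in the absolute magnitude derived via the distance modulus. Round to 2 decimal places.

M = m − 5 log₁₀ d + 5 = m + 5 log₁₀ p + 5, so ∂M/∂p = 5/(p ln 10).
σ_M = (5/ln 10) · (σ_p/p) = 2.1715 × 21/146.0 = 2.1715 × 0.14384 = 0.31235.

σ_M = 0.31 mag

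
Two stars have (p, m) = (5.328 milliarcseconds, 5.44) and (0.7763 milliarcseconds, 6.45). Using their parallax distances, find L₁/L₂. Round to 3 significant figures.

L₁/L₂ = 0.0538

d₁ = 1/p₁ = 1/0.005328″ = 187.69 pc; d₂ = 1/p₂ = 1/0.0007763″ = 1288.2 pc.
M₁ = m₁ − 5 log₁₀ d₁ + 5 = 5.44 − 11.3672 + 5 = -0.9272.
M₂ = 6.45 − 15.5499 + 5 = -4.0999.
L₁/L₂ = 10^(0.4(M₂ − M₁)) = 10^(0.4 × (-3.1727)) = 10^(-1.26908) = 0.053817.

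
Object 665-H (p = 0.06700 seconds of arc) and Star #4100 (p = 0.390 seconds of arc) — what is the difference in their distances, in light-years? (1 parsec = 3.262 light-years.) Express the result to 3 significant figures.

40.3 ly

d_A = 1/0.06700″ = 14.925 pc; d_B = 1/0.3900″ = 2.5641 pc.
|d_B − d_A| = |2.5641 − 14.925| = 12.361 pc = 12.361 × 3.262 ly = 40.322 ly.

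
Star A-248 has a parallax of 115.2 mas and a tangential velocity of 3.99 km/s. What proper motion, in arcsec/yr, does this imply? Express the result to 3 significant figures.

0.0970 arcsec/yr

d = 1/p = 1/0.1152″ = 8.6806 pc.
μ = v_t / (4.74 d) = 3.99 / (4.74 × 8.6806) = 3.99 / 41.146 = 0.096972 ″/yr.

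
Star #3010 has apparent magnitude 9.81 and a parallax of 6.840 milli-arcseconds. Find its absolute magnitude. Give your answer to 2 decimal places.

d = 1/p = 1/0.006840″ = 146.2 pc.
m − M = 5 log₁₀(146.2) − 5 = 10.8247 − 5 = 5.8247.
M = m − (m − M) = 9.81 − 5.8247 = 3.99.

M = 3.99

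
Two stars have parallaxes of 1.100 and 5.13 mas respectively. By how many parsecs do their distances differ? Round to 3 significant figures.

d_A = 1/0.001100″ = 909.09 pc; d_B = 1/0.005130″ = 194.93 pc.
|d_B − d_A| = |194.93 − 909.09| = 714.16 pc.

714 pc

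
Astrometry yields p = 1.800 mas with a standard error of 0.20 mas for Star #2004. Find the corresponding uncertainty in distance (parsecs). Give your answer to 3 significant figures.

d = 1/p, so σ_d = σ_p / p².
σ_d = 0.000200 / (0.001800)² = 0.000200 / 0.00000324 = 61.728 pc.

61.7 pc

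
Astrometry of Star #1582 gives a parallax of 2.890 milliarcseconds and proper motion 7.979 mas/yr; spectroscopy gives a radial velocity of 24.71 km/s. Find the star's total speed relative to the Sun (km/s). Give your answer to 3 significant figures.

d = 1/p = 1/0.002890″ = 346.02 pc.
μ = 7.979 mas/yr = 0.007979 ″/yr.
v_t = 4.740 μ d = 4.740 × 0.007979 × 346.02 = 13.087 km/s.
v = √(v_r² + v_t²) = √(24.71² + 13.087²) = √781.854 = 27.962 km/s.

28.0 km/s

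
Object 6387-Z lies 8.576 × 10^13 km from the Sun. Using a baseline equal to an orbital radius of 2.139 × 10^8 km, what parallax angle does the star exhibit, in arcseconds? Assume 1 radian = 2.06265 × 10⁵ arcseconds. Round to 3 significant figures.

0.514 arcsec

θ ≈ B/d = (2.139 × 10^8) / (8.576 × 10^13) = 2.4942 × 10^-6 rad.
In arcseconds: 2.4942 × 10^-6 × 206265 = 0.51447″.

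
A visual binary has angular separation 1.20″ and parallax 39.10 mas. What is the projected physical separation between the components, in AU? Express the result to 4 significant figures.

30.69 AU

d = 1/p = 1/0.03910″ = 25.575 pc.
At distance d (pc), an angle of θ arcsec spans θ·d AU: s = 1.20 × 25.575 = 30.69 AU.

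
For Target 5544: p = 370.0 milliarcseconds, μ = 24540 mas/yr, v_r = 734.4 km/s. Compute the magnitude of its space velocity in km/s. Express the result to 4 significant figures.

d = 1/p = 1/0.3700″ = 2.7027 pc.
μ = 24540 mas/yr = 24.54 ″/yr.
v_t = 4.740 μ d = 4.740 × 24.54 × 2.7027 = 314.38 km/s.
v = √(v_r² + v_t²) = √(734.4² + 314.38²) = √638178 = 798.86 km/s.

798.9 km/s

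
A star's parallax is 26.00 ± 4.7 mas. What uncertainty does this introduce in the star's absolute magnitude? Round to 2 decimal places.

M = m − 5 log₁₀ d + 5 = m + 5 log₁₀ p + 5, so ∂M/∂p = 5/(p ln 10).
σ_M = (5/ln 10) · (σ_p/p) = 2.1715 × 4.7/26.00 = 2.1715 × 0.18077 = 0.39254.

σ_M = 0.39 mag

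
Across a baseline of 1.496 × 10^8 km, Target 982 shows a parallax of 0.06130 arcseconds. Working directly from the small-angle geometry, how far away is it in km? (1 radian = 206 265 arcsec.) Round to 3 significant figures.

θ = 0.06130″ = 0.06130/206265 = 2.9719 × 10^-7 rad.
d = B/θ = (1.496 × 10^8) / (2.9719 × 10^-7) = 5.0338 × 10^14 km.

5.03 × 10^14 km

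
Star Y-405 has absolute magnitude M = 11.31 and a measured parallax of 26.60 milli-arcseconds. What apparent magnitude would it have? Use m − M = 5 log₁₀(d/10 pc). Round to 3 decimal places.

d = 1/p = 1/0.02660″ = 37.594 pc.
m − M = 5 log₁₀ d − 5 = 5 log₁₀(37.594) − 5 = 7.8756 − 5 = 2.8756.
m = M + (m − M) = 11.31 + 2.8756 = 14.186.

m = 14.186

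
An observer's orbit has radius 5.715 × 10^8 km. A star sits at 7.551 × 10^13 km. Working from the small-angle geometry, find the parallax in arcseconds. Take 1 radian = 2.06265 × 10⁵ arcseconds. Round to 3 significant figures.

θ ≈ B/d = (5.715 × 10^8) / (7.551 × 10^13) = 7.5685 × 10^-6 rad.
In arcseconds: 7.5685 × 10^-6 × 206265 = 1.5611″.

1.56 arcsec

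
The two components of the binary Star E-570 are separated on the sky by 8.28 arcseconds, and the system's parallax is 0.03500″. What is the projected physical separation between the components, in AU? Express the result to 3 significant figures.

d = 1/p = 1/0.03500″ = 28.571 pc.
At distance d (pc), an angle of θ arcsec spans θ·d AU: s = 8.28 × 28.571 = 236.57 AU.

237 AU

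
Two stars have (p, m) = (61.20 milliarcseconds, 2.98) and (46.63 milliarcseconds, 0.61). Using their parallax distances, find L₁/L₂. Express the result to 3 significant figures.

L₁/L₂ = 0.0654

d₁ = 1/p₁ = 1/0.06120″ = 16.34 pc; d₂ = 1/p₂ = 1/0.04663″ = 21.445 pc.
M₁ = m₁ − 5 log₁₀ d₁ + 5 = 2.98 − 6.0663 + 5 = 1.9137.
M₂ = 0.61 − 6.6566 + 5 = -1.0466.
L₁/L₂ = 10^(0.4(M₂ − M₁)) = 10^(0.4 × (-2.9603)) = 10^(-1.18412) = 0.065446.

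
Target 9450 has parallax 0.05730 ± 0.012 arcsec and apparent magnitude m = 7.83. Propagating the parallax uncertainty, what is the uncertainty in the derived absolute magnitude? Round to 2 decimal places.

σ_M = 0.45 mag

M = m − 5 log₁₀ d + 5 = m + 5 log₁₀ p + 5, so ∂M/∂p = 5/(p ln 10).
σ_M = (5/ln 10) · (σ_p/p) = 2.1715 × 0.012/0.05730 = 2.1715 × 0.20942 = 0.45476.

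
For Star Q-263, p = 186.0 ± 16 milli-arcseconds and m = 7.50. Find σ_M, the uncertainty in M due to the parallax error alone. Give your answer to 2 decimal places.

M = m − 5 log₁₀ d + 5 = m + 5 log₁₀ p + 5, so ∂M/∂p = 5/(p ln 10).
σ_M = (5/ln 10) · (σ_p/p) = 2.1715 × 16/186.0 = 2.1715 × 0.086022 = 0.1868.

σ_M = 0.19 mag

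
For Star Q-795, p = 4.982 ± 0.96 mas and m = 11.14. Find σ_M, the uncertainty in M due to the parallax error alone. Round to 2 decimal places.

σ_M = 0.42 mag

M = m − 5 log₁₀ d + 5 = m + 5 log₁₀ p + 5, so ∂M/∂p = 5/(p ln 10).
σ_M = (5/ln 10) · (σ_p/p) = 2.1715 × 0.96/4.982 = 2.1715 × 0.19269 = 0.41843.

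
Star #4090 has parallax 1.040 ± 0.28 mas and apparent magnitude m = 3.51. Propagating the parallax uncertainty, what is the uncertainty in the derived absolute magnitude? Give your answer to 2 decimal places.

σ_M = 0.58 mag

M = m − 5 log₁₀ d + 5 = m + 5 log₁₀ p + 5, so ∂M/∂p = 5/(p ln 10).
σ_M = (5/ln 10) · (σ_p/p) = 2.1715 × 0.28/1.040 = 2.1715 × 0.26923 = 0.58463.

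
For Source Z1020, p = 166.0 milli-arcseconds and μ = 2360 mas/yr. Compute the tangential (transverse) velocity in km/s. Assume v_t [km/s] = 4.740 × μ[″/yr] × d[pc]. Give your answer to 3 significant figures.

67.4 km/s

d = 1/p = 1/0.1660″ = 6.0241 pc.
μ = 2360 mas/yr = 2.36 ″/yr.
v_t = 4.74 × μ × d = 4.74 × 2.36 × 6.0241 = 67.388 km/s.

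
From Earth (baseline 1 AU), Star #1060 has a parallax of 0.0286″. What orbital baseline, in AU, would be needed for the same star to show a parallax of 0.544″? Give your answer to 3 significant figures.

19.0 AU

Parallax scales linearly with baseline: p ∝ B, so B = p_target / p_Earth × 1 AU.
B = 0.544 / 0.0286 = 19.021 AU.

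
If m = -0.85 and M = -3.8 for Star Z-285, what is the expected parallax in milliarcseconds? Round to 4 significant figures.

25.70 mas

m − M = -0.85 − (-3.8) = 2.95.
d = 10^((m−M)/5 + 1) = 10^1.590 = 38.905 pc.
p = 1/d = 1/38.905 = 0.025704 arcsec = 25.704 mas.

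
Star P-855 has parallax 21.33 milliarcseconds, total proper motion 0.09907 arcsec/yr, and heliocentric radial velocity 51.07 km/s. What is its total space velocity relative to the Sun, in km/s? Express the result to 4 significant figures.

55.61 km/s

d = 1/p = 1/0.02133″ = 46.882 pc.
v_t = 4.740 μ d = 4.740 × 0.09907 × 46.882 = 22.015 km/s.
v = √(v_r² + v_t²) = √(51.07² + 22.015²) = √3092.81 = 55.613 km/s.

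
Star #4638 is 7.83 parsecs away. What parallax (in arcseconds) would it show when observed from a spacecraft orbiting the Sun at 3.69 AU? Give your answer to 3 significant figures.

p (arcsec) = B (AU) / d (pc).
p = 3.69 / 7.83 = 0.47126 arcsec.

0.471 arcsec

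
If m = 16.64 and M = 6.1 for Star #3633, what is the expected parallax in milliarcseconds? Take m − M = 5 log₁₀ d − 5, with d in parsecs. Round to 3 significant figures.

0.780 mas

m − M = 16.64 − 6.1 = 10.54.
d = 10^((m−M)/5 + 1) = 10^3.108 = 1282.3 pc.
p = 1/d = 1/1282.3 = 0.00077985 arcsec = 0.77985 mas.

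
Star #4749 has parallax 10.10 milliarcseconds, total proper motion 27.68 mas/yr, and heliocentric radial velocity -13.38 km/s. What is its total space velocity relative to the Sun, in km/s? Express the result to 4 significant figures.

18.65 km/s

d = 1/p = 1/0.01010″ = 99.01 pc.
μ = 27.68 mas/yr = 0.02768 ″/yr.
v_t = 4.740 μ d = 4.740 × 0.02768 × 99.01 = 12.99 km/s.
v = √(v_r² + v_t²) = √((-13.38)² + 12.99²) = √347.765 = 18.648 km/s.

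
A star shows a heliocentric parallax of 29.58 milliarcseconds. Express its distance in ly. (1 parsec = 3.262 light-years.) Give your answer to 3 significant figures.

110 ly

p = 29.58 milliarcseconds = 0.02958 arcsec.
d = 1/p = 1/0.02958 = 33.807 pc.
In light-years: 33.807 × 3.262 = 110.28 ly.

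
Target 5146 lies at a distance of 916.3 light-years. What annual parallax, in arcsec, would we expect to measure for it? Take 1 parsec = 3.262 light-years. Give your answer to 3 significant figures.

d = 916.3 ly ÷ 3.262 = 280.9 pc.
p = 1/d = 1/280.9 = 0.00356 arcsec.

0.00356 arcsec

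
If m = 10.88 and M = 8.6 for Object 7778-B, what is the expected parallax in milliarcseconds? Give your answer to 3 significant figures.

m − M = 10.88 − 8.6 = 2.28.
d = 10^((m−M)/5 + 1) = 10^1.456 = 28.576 pc.
p = 1/d = 1/28.576 = 0.034994 arcsec = 34.994 mas.

35.0 mas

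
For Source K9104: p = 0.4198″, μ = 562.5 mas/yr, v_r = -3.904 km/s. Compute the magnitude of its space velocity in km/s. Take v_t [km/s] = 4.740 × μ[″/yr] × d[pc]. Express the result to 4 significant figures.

d = 1/p = 1/0.4198″ = 2.3821 pc.
μ = 562.5 mas/yr = 0.5625 ″/yr.
v_t = 4.740 μ d = 4.740 × 0.5625 × 2.3821 = 6.3513 km/s.
v = √(v_r² + v_t²) = √((-3.904)² + 6.3513²) = √55.5802 = 7.4552 km/s.

7.455 km/s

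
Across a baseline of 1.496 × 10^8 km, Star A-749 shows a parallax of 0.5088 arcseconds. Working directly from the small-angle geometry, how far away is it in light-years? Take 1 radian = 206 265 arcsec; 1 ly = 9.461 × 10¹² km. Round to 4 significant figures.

θ = 0.5088″ = 0.5088/206265 = 2.4667 × 10^-6 rad.
d = B/θ = (1.496 × 10^8) / (2.4667 × 10^-6) = 6.0648 × 10^13 km = (6.0648 × 10^13) / (9.461 × 10^12) ly = 6.4103 ly.

6.410 ly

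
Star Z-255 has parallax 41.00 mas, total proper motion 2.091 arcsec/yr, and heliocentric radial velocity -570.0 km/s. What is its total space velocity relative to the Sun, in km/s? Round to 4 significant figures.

d = 1/p = 1/0.04100″ = 24.39 pc.
v_t = 4.740 μ d = 4.740 × 2.091 × 24.39 = 241.74 km/s.
v = √(v_r² + v_t²) = √((-570.0)² + 241.74²) = √383338 = 619.14 km/s.

619.1 km/s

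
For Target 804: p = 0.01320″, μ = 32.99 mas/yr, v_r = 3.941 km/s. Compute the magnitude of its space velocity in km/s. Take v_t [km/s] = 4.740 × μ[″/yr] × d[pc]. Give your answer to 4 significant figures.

d = 1/p = 1/0.01320″ = 75.758 pc.
μ = 32.99 mas/yr = 0.03299 ″/yr.
v_t = 4.740 μ d = 4.740 × 0.03299 × 75.758 = 11.846 km/s.
v = √(v_r² + v_t²) = √(3.941² + 11.846²) = √155.859 = 12.484 km/s.

12.48 km/s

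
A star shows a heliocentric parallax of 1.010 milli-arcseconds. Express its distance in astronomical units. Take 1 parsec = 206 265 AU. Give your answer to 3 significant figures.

2.04 × 10^8 AU

p = 1.010 milli-arcseconds = 0.001010 arcsec.
d = 1/p = 1/0.001010 = 990.1 pc.
In AU: 990.1 × 206265 = 2.0422 × 10^8 AU.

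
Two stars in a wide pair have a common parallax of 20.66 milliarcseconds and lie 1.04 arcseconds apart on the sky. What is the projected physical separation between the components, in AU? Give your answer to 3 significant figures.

50.3 AU

d = 1/p = 1/0.02066″ = 48.403 pc.
At distance d (pc), an angle of θ arcsec spans θ·d AU: s = 1.04 × 48.403 = 50.339 AU.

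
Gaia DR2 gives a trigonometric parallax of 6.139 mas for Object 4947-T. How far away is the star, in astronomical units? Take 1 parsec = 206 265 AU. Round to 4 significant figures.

p = 6.139 mas = 0.006139 arcsec.
d = 1/p = 1/0.006139 = 162.89 pc.
In AU: 162.89 × 206265 = 3.3599 × 10^7 AU.

3.360 × 10^7 AU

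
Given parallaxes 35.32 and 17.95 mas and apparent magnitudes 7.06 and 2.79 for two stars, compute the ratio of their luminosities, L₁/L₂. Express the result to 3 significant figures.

d₁ = 1/p₁ = 1/0.03532″ = 28.313 pc; d₂ = 1/p₂ = 1/0.01795″ = 55.71 pc.
M₁ = m₁ − 5 log₁₀ d₁ + 5 = 7.06 − 7.2599 + 5 = 4.8001.
M₂ = 2.79 − 8.7297 + 5 = -0.9397.
L₁/L₂ = 10^(0.4(M₂ − M₁)) = 10^(0.4 × (-5.7398)) = 10^(-2.29592) = 0.0050592.

L₁/L₂ = 0.00506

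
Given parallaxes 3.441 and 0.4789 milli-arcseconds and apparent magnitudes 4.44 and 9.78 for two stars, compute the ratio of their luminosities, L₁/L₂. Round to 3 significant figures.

L₁/L₂ = 2.65

d₁ = 1/p₁ = 1/0.003441″ = 290.61 pc; d₂ = 1/p₂ = 1/0.0004789″ = 2088.1 pc.
M₁ = m₁ − 5 log₁₀ d₁ + 5 = 4.44 − 12.3166 + 5 = -2.8766.
M₂ = 9.78 − 16.5988 + 5 = -1.8188.
L₁/L₂ = 10^(0.4(M₂ − M₁)) = 10^(0.4 × 1.0578) = 10^0.42312 = 2.6492.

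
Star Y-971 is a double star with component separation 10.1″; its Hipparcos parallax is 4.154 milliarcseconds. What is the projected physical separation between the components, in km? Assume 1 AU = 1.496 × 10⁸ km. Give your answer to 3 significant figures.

3.64 × 10^11 km

d = 1/p = 1/0.004154″ = 240.73 pc.
At distance d (pc), an angle of θ arcsec spans θ·d AU: s = 10.1 × 240.73 = 2431.4 AU.
= 2431.4 × 1.496 × 10⁸ km = 3.6374 × 10^11 km.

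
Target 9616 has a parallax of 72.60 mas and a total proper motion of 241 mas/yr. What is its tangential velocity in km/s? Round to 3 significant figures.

d = 1/p = 1/0.07260″ = 13.774 pc.
μ = 241 mas/yr = 0.241 ″/yr.
v_t = 4.74 × μ × d = 4.74 × 0.241 × 13.774 = 15.735 km/s.

15.7 km/s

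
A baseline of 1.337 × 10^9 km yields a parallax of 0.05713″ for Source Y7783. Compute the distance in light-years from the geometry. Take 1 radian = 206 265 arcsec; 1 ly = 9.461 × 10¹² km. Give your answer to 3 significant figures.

510 ly

θ = 0.05713″ = 0.05713/206265 = 2.7697 × 10^-7 rad.
d = B/θ = (1.337 × 10^9) / (2.7697 × 10^-7) = 4.8272 × 10^15 km = (4.8272 × 10^15) / (9.461 × 10^12) ly = 510.22 ly.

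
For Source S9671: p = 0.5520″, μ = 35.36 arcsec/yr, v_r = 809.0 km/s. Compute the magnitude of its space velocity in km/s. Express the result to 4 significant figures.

d = 1/p = 1/0.5520″ = 1.8116 pc.
v_t = 4.740 μ d = 4.740 × 35.36 × 1.8116 = 303.64 km/s.
v = √(v_r² + v_t²) = √(809.0² + 303.64²) = √746678 = 864.11 km/s.

864.1 km/s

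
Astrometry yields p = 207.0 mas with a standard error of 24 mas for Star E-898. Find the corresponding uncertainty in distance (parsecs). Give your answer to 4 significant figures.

0.5601 pc

d = 1/p, so σ_d = σ_p / p².
σ_d = 0.0240 / (0.2070)² = 0.0240 / 0.042849 = 0.56011 pc.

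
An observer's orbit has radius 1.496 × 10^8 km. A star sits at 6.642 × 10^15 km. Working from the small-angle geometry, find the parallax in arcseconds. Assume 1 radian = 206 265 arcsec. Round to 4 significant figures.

θ ≈ B/d = (1.496 × 10^8) / (6.642 × 10^15) = 2.2523 × 10^-8 rad.
In arcseconds: 2.2523 × 10^-8 × 206265 = 0.0046457″.

0.004646 arcsec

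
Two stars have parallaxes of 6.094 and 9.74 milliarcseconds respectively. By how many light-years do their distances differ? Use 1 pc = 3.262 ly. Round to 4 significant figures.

200.4 ly

d_A = 1/0.006094″ = 164.1 pc; d_B = 1/0.009740″ = 102.67 pc.
|d_B − d_A| = |102.67 − 164.1| = 61.43 pc = 61.43 × 3.262 ly = 200.38 ly.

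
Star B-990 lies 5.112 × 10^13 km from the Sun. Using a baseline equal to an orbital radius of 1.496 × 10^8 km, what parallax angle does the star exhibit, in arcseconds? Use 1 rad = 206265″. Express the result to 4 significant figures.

θ ≈ B/d = (1.496 × 10^8) / (5.112 × 10^13) = 2.9264 × 10^-6 rad.
In arcseconds: 2.9264 × 10^-6 × 206265 = 0.60361″.

0.6036 arcsec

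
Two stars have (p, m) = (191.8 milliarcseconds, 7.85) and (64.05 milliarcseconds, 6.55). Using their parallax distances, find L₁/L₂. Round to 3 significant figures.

L₁/L₂ = 0.0337

d₁ = 1/p₁ = 1/0.1918″ = 5.2138 pc; d₂ = 1/p₂ = 1/0.06405″ = 15.613 pc.
M₁ = m₁ − 5 log₁₀ d₁ + 5 = 7.85 − 3.5858 + 5 = 9.2642.
M₂ = 6.55 − 5.9674 + 5 = 5.5826.
L₁/L₂ = 10^(0.4(M₂ − M₁)) = 10^(0.4 × (-3.6816)) = 10^(-1.47264) = 0.033679.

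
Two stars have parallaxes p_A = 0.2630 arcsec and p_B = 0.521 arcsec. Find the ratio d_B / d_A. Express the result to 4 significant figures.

0.5048

Since d = 1/p, d_B/d_A = p_A/p_B.
= 0.2630 / 0.521 = 0.5048.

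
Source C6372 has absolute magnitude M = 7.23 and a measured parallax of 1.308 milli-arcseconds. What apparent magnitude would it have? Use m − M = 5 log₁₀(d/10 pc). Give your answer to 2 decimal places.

m = 16.65

d = 1/p = 1/0.001308″ = 764.53 pc.
m − M = 5 log₁₀ d − 5 = 5 log₁₀(764.53) − 5 = 14.4170 − 5 = 9.4170.
m = M + (m − M) = 7.23 + 9.4170 = 16.65.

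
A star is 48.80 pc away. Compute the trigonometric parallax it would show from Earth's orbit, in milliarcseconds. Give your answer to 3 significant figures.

p = 1/d = 1/48.8 = 0.020492 arcsec.
= 0.020492 × 1000 = 20.492 mas.

20.5 mas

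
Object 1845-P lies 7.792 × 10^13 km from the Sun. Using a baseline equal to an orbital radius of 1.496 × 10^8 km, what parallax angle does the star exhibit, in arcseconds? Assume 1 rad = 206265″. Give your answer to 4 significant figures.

θ ≈ B/d = (1.496 × 10^8) / (7.792 × 10^13) = 1.9199 × 10^-6 rad.
In arcseconds: 1.9199 × 10^-6 × 206265 = 0.39601″.

0.3960 arcsec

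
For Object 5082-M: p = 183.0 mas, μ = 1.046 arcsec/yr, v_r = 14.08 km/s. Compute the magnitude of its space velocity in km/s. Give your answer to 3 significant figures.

30.5 km/s

d = 1/p = 1/0.1830″ = 5.4645 pc.
v_t = 4.740 μ d = 4.740 × 1.046 × 5.4645 = 27.093 km/s.
v = √(v_r² + v_t²) = √(14.08² + 27.093²) = √932.277 = 30.533 km/s.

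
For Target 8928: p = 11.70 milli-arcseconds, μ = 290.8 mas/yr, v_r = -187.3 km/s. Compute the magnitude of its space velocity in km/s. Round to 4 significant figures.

221.3 km/s

d = 1/p = 1/0.01170″ = 85.47 pc.
μ = 290.8 mas/yr = 0.2908 ″/yr.
v_t = 4.740 μ d = 4.740 × 0.2908 × 85.47 = 117.81 km/s.
v = √(v_r² + v_t²) = √((-187.3)² + 117.81²) = √48960.5 = 221.27 km/s.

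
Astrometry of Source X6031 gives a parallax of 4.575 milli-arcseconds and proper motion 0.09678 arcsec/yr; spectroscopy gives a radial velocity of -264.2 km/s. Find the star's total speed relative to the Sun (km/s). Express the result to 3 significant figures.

283 km/s

d = 1/p = 1/0.004575″ = 218.58 pc.
v_t = 4.740 μ d = 4.740 × 0.09678 × 218.58 = 100.27 km/s.
v = √(v_r² + v_t²) = √((-264.2)² + 100.27²) = √79855.7 = 282.59 km/s.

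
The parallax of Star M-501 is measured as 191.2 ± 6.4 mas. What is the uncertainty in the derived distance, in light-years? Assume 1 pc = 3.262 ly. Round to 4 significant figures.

0.5711 ly

d = 1/p, so σ_d = σ_p / p².
σ_d = 0.00640 / (0.1912)² = 0.00640 / 0.036557 = 0.17507 pc = 0.17507 × 3.262 ly = 0.57108 ly.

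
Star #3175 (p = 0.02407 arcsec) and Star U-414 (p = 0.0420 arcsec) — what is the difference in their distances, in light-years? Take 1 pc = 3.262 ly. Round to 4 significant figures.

d_A = 1/0.02407″ = 41.545 pc; d_B = 1/0.04200″ = 23.81 pc.
|d_B − d_A| = |23.81 − 41.545| = 17.735 pc = 17.735 × 3.262 ly = 57.852 ly.

57.85 ly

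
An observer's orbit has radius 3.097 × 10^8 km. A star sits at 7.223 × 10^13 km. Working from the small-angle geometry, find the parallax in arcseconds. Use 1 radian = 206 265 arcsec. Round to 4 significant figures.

0.8844 arcsec

θ ≈ B/d = (3.097 × 10^8) / (7.223 × 10^13) = 4.2877 × 10^-6 rad.
In arcseconds: 4.2877 × 10^-6 × 206265 = 0.8844″.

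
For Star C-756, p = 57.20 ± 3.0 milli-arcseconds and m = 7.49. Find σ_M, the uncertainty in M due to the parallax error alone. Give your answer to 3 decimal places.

σ_M = 0.114 mag

M = m − 5 log₁₀ d + 5 = m + 5 log₁₀ p + 5, so ∂M/∂p = 5/(p ln 10).
σ_M = (5/ln 10) · (σ_p/p) = 2.1715 × 3.0/57.20 = 2.1715 × 0.052448 = 0.11389.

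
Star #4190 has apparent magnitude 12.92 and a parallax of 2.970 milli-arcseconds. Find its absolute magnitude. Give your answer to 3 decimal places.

d = 1/p = 1/0.002970″ = 336.7 pc.
m − M = 5 log₁₀(336.7) − 5 = 12.6362 − 5 = 7.6362.
M = m − (m − M) = 12.92 − 7.6362 = 5.284.

M = 5.284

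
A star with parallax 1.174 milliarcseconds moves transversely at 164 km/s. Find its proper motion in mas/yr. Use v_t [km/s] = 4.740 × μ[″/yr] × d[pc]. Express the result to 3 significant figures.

d = 1/p = 1/0.001174″ = 851.79 pc.
μ = v_t / (4.74 d) = 164 / (4.74 × 851.79) = 164 / 4037.5 = 0.040619 ″/yr = 40.619 mas/yr.

40.6 mas/yr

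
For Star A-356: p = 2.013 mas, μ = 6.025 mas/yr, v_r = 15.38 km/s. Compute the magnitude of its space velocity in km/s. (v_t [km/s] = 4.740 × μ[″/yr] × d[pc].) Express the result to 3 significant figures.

20.9 km/s

d = 1/p = 1/0.002013″ = 496.77 pc.
μ = 6.025 mas/yr = 0.006025 ″/yr.
v_t = 4.740 μ d = 4.740 × 0.006025 × 496.77 = 14.187 km/s.
v = √(v_r² + v_t²) = √(15.38² + 14.187²) = √437.815 = 20.924 km/s.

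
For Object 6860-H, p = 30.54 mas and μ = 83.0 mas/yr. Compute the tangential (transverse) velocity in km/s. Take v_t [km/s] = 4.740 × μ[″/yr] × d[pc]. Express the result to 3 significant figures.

12.9 km/s

d = 1/p = 1/0.03054″ = 32.744 pc.
μ = 83.0 mas/yr = 0.0830 ″/yr.
v_t = 4.74 × μ × d = 4.74 × 0.0830 × 32.744 = 12.882 km/s.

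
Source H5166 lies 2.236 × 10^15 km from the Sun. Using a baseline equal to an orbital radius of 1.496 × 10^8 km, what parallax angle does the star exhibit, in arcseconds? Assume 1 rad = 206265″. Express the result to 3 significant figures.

0.0138 arcsec

θ ≈ B/d = (1.496 × 10^8) / (2.236 × 10^15) = 6.6905 × 10^-8 rad.
In arcseconds: 6.6905 × 10^-8 × 206265 = 0.0138″.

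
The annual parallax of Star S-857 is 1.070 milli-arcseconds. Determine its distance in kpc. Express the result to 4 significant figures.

p = 1.070 milli-arcseconds = 0.001070 arcsec.
d = 1/p = 1/0.001070 = 934.58 pc.
= 0.93458 kpc.

0.9346 kpc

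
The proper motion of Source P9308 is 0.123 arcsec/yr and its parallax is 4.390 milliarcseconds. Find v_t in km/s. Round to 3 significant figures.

d = 1/p = 1/0.004390″ = 227.79 pc.
v_t = 4.74 × μ × d = 4.74 × 0.123 × 227.79 = 132.81 km/s.

133 km/s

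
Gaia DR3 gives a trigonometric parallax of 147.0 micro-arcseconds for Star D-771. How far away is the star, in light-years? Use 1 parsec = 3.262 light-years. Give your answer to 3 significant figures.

p = 147.0 micro-arcseconds = 0.0001470 arcsec.
d = 1/p = 1/0.0001470 = 6802.7 pc.
In light-years: 6802.7 × 3.262 = 22190 ly.

22200 light years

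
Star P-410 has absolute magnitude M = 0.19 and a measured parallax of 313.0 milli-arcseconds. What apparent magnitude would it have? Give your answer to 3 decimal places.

d = 1/p = 1/0.3130″ = 3.1949 pc.
m − M = 5 log₁₀ d − 5 = 5 log₁₀(3.1949) − 5 = 2.5223 − 5 = -2.4777.
m = M + (m − M) = 0.19 + (-2.4777) = -2.288.

m = -2.288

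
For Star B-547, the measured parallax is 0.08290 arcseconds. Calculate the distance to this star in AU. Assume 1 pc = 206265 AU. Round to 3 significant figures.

d = 1/p = 1/0.08290 = 12.063 pc.
In AU: 12.063 × 206265 = 2.4882 × 10^6 AU.

2.49 × 10^6 AU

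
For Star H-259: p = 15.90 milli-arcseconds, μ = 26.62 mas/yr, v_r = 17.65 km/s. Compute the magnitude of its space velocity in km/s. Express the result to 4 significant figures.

19.35 km/s

d = 1/p = 1/0.01590″ = 62.893 pc.
μ = 26.62 mas/yr = 0.02662 ″/yr.
v_t = 4.740 μ d = 4.740 × 0.02662 × 62.893 = 7.9358 km/s.
v = √(v_r² + v_t²) = √(17.65² + 7.9358²) = √374.499 = 19.352 km/s.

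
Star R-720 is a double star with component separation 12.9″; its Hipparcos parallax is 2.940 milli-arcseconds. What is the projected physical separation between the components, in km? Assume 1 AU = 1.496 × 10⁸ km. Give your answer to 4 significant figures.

d = 1/p = 1/0.002940″ = 340.14 pc.
At distance d (pc), an angle of θ arcsec spans θ·d AU: s = 12.9 × 340.14 = 4387.8 AU.
= 4387.8 × 1.496 × 10⁸ km = 6.5641 × 10^11 km.

6.564 × 10^11 km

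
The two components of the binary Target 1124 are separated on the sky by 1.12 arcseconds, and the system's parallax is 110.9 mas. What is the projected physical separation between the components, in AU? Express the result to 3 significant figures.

10.1 AU

d = 1/p = 1/0.1109″ = 9.0171 pc.
At distance d (pc), an angle of θ arcsec spans θ·d AU: s = 1.12 × 9.0171 = 10.099 AU.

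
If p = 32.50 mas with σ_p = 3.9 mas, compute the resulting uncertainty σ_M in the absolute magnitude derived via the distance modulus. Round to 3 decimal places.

σ_M = 0.261 mag

M = m − 5 log₁₀ d + 5 = m + 5 log₁₀ p + 5, so ∂M/∂p = 5/(p ln 10).
σ_M = (5/ln 10) · (σ_p/p) = 2.1715 × 3.9/32.50 = 2.1715 × 0.12 = 0.26058.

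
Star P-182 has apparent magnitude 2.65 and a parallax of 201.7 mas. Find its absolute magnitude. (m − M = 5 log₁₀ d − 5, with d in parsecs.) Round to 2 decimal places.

d = 1/p = 1/0.2017″ = 4.9579 pc.
m − M = 5 log₁₀(4.9579) − 5 = 3.4765 − 5 = -1.5235.
M = m − (m − M) = 2.65 − (-1.5235) = 4.17.

M = 4.17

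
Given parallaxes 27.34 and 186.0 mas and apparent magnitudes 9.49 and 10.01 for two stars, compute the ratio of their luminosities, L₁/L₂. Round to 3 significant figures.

L₁/L₂ = 74.7

d₁ = 1/p₁ = 1/0.02734″ = 36.576 pc; d₂ = 1/p₂ = 1/0.1860″ = 5.3763 pc.
M₁ = m₁ − 5 log₁₀ d₁ + 5 = 9.49 − 7.8160 + 5 = 6.6740.
M₂ = 10.01 − 3.6524 + 5 = 11.3576.
L₁/L₂ = 10^(0.4(M₂ − M₁)) = 10^(0.4 × 4.6836) = 10^1.87344 = 74.721.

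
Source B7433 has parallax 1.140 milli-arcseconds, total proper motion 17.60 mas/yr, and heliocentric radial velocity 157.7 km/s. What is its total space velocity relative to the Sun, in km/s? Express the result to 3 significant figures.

174 km/s

d = 1/p = 1/0.001140″ = 877.19 pc.
μ = 17.60 mas/yr = 0.01760 ″/yr.
v_t = 4.740 μ d = 4.740 × 0.01760 × 877.19 = 73.179 km/s.
v = √(v_r² + v_t²) = √(157.7² + 73.179²) = √30224.5 = 173.85 km/s.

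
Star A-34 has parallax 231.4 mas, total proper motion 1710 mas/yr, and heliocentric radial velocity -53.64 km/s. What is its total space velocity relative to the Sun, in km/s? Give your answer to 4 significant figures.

d = 1/p = 1/0.2314″ = 4.3215 pc.
μ = 1710 mas/yr = 1.710 ″/yr.
v_t = 4.740 μ d = 4.740 × 1.710 × 4.3215 = 35.027 km/s.
v = √(v_r² + v_t²) = √((-53.64)² + 35.027²) = √4104.14 = 64.064 km/s.

64.06 km/s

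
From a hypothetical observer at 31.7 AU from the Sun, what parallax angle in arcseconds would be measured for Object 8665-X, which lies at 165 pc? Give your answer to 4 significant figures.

p (arcsec) = B (AU) / d (pc).
p = 31.7 / 165 = 0.19212 arcsec.

0.1921 arcsec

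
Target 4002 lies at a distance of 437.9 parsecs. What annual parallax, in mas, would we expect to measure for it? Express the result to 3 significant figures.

2.28 mas

p = 1/d = 1/437.9 = 0.0022836 arcsec.
= 0.0022836 × 1000 = 2.2836 mas.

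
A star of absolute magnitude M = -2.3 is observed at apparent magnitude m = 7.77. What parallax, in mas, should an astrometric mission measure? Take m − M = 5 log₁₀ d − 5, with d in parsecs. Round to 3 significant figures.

m − M = 7.77 − (-2.3) = 10.07.
d = 10^((m−M)/5 + 1) = 10^3.014 = 1032.8 pc.
p = 1/d = 1/1032.8 = 0.00096824 arcsec = 0.96824 mas.

0.968 mas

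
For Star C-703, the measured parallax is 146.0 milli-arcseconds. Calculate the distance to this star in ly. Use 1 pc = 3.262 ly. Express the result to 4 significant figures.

22.34 ly

p = 146.0 milli-arcseconds = 0.1460 arcsec.
d = 1/p = 1/0.1460 = 6.8493 pc.
In light-years: 6.8493 × 3.262 = 22.342 ly.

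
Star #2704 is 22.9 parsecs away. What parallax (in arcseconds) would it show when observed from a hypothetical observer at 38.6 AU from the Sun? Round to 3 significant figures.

p (arcsec) = B (AU) / d (pc).
p = 38.6 / 22.9 = 1.6856 arcsec.

1.69 arcsec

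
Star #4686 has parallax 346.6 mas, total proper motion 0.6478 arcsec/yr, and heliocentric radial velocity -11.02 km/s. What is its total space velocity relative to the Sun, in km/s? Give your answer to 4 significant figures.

14.14 km/s

d = 1/p = 1/0.3466″ = 2.8852 pc.
v_t = 4.740 μ d = 4.740 × 0.6478 × 2.8852 = 8.8592 km/s.
v = √(v_r² + v_t²) = √((-11.02)² + 8.8592²) = √199.926 = 14.14 km/s.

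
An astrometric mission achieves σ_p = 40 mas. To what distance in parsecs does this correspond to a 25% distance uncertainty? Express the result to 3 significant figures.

σ_d/d = σ_p/p, so the condition is σ_p/p ≤ 0.25, i.e. p ≥ σ_p/0.25.
p_min = 40/0.25 = 160 mas = 0.16 arcsec.
d_max = 1/p_min = 1/0.16 = 6.25 pc.

6.25 pc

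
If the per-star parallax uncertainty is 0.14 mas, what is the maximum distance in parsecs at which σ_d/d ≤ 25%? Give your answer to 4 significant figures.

σ_d/d = σ_p/p, so the condition is σ_p/p ≤ 0.25, i.e. p ≥ σ_p/0.25.
p_min = 0.14/0.25 = 0.56 mas = 0.00056 arcsec.
d_max = 1/p_min = 1/0.00056 = 1785.7 pc.

1786 pc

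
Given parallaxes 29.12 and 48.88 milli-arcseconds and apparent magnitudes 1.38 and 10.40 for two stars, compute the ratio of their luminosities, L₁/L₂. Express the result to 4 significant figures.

d₁ = 1/p₁ = 1/0.02912″ = 34.341 pc; d₂ = 1/p₂ = 1/0.04888″ = 20.458 pc.
M₁ = m₁ − 5 log₁₀ d₁ + 5 = 1.38 − 7.6791 + 5 = -1.2991.
M₂ = 10.40 − 6.5543 + 5 = 8.8457.
L₁/L₂ = 10^(0.4(M₂ − M₁)) = 10^(0.4 × 10.1448) = 10^4.05792 = 11427.

L₁/L₂ = 11430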